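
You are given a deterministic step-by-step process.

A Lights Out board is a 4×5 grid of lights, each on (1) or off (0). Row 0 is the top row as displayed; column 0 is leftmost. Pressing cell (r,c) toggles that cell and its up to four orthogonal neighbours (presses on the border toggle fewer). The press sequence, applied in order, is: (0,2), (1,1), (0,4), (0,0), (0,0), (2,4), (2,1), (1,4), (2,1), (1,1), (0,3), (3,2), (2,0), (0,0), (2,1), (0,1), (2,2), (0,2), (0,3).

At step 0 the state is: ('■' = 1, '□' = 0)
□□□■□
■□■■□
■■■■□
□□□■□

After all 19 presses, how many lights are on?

[0] □□□■□
■□■■□
■■■■□
□□□■□
[1] □■■□□
■□□■□
■■■■□
□□□■□
[2] □□■□□
□■■■□
■□■■□
□□□■□
[3] □□■■■
□■■■■
■□■■□
□□□■□
[4] ■■■■■
■■■■■
■□■■□
□□□■□
[5] □□■■■
□■■■■
■□■■□
□□□■□
[6] □□■■■
□■■■□
■□■□■
□□□■■
[7] □□■■■
□□■■□
□■□□■
□■□■■
[8] □□■■□
□□■□■
□■□□□
□■□■■
[9] □□■■□
□■■□■
■□■□□
□□□■■
[10] □■■■□
■□□□■
■■■□□
□□□■■
[11] □■□□■
■□□■■
■■■□□
□□□■■
[12] □■□□■
■□□■■
■■□□□
□■■□■
[13] □■□□■
□□□■■
□□□□□
■■■□■
[14] ■□□□■
■□□■■
□□□□□
■■■□■
[15] ■□□□■
■■□■■
■■■□□
■□■□■
[16] □■■□■
■□□■■
■■■□□
■□■□■
[17] □■■□■
■□■■■
■□□■□
■□□□■
[18] □□□■■
■□□■■
■□□■□
■□□□■
[19] □□■□□
■□□□■
■□□■□
■□□□■

7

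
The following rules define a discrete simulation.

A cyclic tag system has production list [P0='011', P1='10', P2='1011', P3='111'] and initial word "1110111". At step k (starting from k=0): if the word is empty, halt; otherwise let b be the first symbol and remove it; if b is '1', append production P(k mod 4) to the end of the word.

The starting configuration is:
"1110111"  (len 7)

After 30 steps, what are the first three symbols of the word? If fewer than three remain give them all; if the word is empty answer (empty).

k=0  "1110111"  (len 7)
k=1  "110111011"  (len 9)
k=2  "1011101110"  (len 10)
k=3  "0111011101011"  (len 13)
k=4  "111011101011"  (len 12)
k=5  "11011101011011"  (len 14)
k=6  "101110101101110"  (len 15)
k=7  "011101011011101011"  (len 18)
k=8  "11101011011101011"  (len 17)
k=9  "1101011011101011011"  (len 19)
k=10  "10101101110101101110"  (len 20)
k=11  "01011011101011011101011"  (len 23)
k=12  "1011011101011011101011"  (len 22)
k=13  "011011101011011101011011"  (len 24)
k=14  "11011101011011101011011"  (len 23)
k=15  "10111010110111010110111011"  (len 26)
k=16  "0111010110111010110111011111"  (len 28)
k=17  "111010110111010110111011111"  (len 27)
k=18  "1101011011101011011101111110"  (len 28)
k=19  "1010110111010110111011111101011"  (len 31)
k=20  "010110111010110111011111101011111"  (len 33)
k=21  "10110111010110111011111101011111"  (len 32)
k=22  "011011101011011101111110101111110"  (len 33)
k=23  "11011101011011101111110101111110"  (len 32)
k=24  "1011101011011101111110101111110111"  (len 34)
k=25  "011101011011101111110101111110111011"  (len 36)
k=26  "11101011011101111110101111110111011"  (len 35)
k=27  "11010110111011111101011111101110111011"  (len 38)
k=28  "1010110111011111101011111101110111011111"  (len 40)
k=29  "010110111011111101011111101110111011111011"  (len 42)
k=30  "10110111011111101011111101110111011111011"  (len 41)

101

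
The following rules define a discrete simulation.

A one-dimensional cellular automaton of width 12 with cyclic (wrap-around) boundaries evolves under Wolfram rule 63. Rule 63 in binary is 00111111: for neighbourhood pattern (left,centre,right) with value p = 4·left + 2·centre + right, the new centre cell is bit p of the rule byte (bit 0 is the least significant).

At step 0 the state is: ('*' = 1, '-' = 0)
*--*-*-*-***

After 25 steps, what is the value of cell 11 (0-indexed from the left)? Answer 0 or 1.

gen 0: *--*-*-*-***
gen 1: -*********--
gen 2: **--------**
gen 3: --*********-
gen 4: ***--------*
gen 5: ---*********
gen 6: ****--------
gen 7: *---********
gen 8: -****-------
gen 9: **---*******
gen 10: --****------
gen 11: ***---******
gen 12: ---****-----
gen 13: ****---*****
gen 14: ----****----
gen 15: *****---****
gen 16: -----****---
gen 17: ******---***
gen 18: ------****--
gen 19: *******---**
gen 20: -------****-
gen 21: ********---*
gen 22: --------****
gen 23: *********---
gen 24: *--------***
gen 25: -*********--

0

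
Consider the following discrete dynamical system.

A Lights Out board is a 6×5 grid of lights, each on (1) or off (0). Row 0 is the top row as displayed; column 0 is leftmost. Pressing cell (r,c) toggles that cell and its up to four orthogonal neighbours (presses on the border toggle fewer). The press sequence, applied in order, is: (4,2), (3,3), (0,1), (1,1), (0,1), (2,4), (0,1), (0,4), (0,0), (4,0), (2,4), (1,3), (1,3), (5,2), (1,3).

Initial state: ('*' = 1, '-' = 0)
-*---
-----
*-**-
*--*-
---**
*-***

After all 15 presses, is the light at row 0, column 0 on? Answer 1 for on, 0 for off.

t=0: -*---
-----
*-**-
*--*-
---**
*-***
t=1: -*---
-----
*-**-
*-**-
-**-*
*--**
t=2: -*---
-----
*-*--
*---*
-****
*--**
t=3: *-*--
-*---
*-*--
*---*
-****
*--**
t=4: ***--
*-*--
***--
*---*
-****
*--**
t=5: -----
***--
***--
*---*
-****
*--**
t=6: -----
***-*
*****
*----
-****
*--**
t=7: ***--
*-*-*
*****
*----
-****
*--**
t=8: *****
*-*--
*****
*----
-****
*--**
t=9: --***
--*--
*****
*----
-****
*--**
t=10: --***
--*--
*****
-----
*-***
---**
t=11: --***
--*-*
***--
----*
*-***
---**
t=12: --*-*
---*-
****-
----*
*-***
---**
t=13: --***
--*-*
***--
----*
*-***
---**
t=14: --***
--*-*
***--
----*
*--**
-**-*
t=15: --*-*
---*-
****-
----*
*--**
-**-*

0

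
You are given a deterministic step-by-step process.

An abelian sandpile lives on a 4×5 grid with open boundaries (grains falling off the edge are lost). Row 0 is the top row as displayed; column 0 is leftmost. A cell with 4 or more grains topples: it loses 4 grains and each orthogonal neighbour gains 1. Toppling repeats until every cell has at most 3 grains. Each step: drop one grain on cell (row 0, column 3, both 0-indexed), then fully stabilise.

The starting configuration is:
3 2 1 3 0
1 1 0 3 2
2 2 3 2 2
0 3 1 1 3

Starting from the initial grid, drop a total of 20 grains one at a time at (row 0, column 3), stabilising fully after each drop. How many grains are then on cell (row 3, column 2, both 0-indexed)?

t=0: 3 2 1 3 0
1 1 0 3 2
2 2 3 2 2
0 3 1 1 3
t=1: 3 2 2 1 1
1 1 1 0 3
2 2 3 3 2
0 3 1 1 3
t=2: 3 2 2 2 1
1 1 1 0 3
2 2 3 3 2
0 3 1 1 3
t=3: 3 2 2 3 1
1 1 1 0 3
2 2 3 3 2
0 3 1 1 3
t=4: 3 2 3 0 2
1 1 1 1 3
2 2 3 3 2
0 3 1 1 3
t=5: 3 2 3 1 2
1 1 1 1 3
2 2 3 3 2
0 3 1 1 3
t=6: 3 2 3 2 2
1 1 1 1 3
2 2 3 3 2
0 3 1 1 3
t=7: 3 2 3 3 2
1 1 1 1 3
2 2 3 3 2
0 3 1 1 3
t=8: 3 3 0 1 3
1 1 2 2 3
2 2 3 3 2
0 3 1 1 3
t=9: 3 3 0 2 3
1 1 2 2 3
2 2 3 3 2
0 3 1 1 3
t=10: 3 3 0 3 3
1 1 2 2 3
2 2 3 3 2
0 3 1 1 3
t=11: 3 3 2 2 1
1 2 0 2 2
2 3 1 2 1
0 3 2 3 0
t=12: 3 3 2 3 1
1 2 0 2 2
2 3 1 2 1
0 3 2 3 0
t=13: 3 3 3 0 2
1 2 0 3 2
2 3 1 2 1
0 3 2 3 0
t=14: 3 3 3 1 2
1 2 0 3 2
2 3 1 2 1
0 3 2 3 0
t=15: 3 3 3 2 2
1 2 0 3 2
2 3 1 2 1
0 3 2 3 0
t=16: 3 3 3 3 2
1 2 0 3 2
2 3 1 2 1
0 3 2 3 0
t=17: 0 1 1 2 3
2 3 2 0 3
2 3 1 3 1
0 3 2 3 0
t=18: 0 1 1 3 3
2 3 2 0 3
2 3 1 3 1
0 3 2 3 0
t=19: 0 1 2 1 1
2 3 2 2 0
2 3 1 3 2
0 3 2 3 0
t=20: 0 1 2 2 1
2 3 2 2 0
2 3 1 3 2
0 3 2 3 0

2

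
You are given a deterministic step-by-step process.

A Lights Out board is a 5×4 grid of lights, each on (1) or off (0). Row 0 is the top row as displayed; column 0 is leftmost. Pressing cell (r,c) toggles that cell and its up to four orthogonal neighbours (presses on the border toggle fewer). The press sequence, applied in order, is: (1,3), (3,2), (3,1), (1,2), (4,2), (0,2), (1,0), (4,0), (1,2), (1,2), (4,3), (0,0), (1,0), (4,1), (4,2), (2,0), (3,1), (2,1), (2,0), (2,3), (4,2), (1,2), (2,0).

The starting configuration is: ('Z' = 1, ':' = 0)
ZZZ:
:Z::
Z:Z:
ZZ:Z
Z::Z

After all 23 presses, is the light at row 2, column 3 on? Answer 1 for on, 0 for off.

step 0: ZZZ:
:Z::
Z:Z:
ZZ:Z
Z::Z
step 1: ZZZZ
:ZZZ
Z:ZZ
ZZ:Z
Z::Z
step 2: ZZZZ
:ZZZ
Z::Z
Z:Z:
Z:ZZ
step 3: ZZZZ
:ZZZ
ZZ:Z
:Z::
ZZZZ
step 4: ZZ:Z
::::
ZZZZ
:Z::
ZZZZ
step 5: ZZ:Z
::::
ZZZZ
:ZZ:
Z:::
step 6: Z:Z:
::Z:
ZZZZ
:ZZ:
Z:::
step 7: ::Z:
ZZZ:
:ZZZ
:ZZ:
Z:::
step 8: ::Z:
ZZZ:
:ZZZ
ZZZ:
:Z::
step 9: ::::
Z::Z
:Z:Z
ZZZ:
:Z::
step 10: ::Z:
ZZZ:
:ZZZ
ZZZ:
:Z::
step 11: ::Z:
ZZZ:
:ZZZ
ZZZZ
:ZZZ
step 12: ZZZ:
:ZZ:
:ZZZ
ZZZZ
:ZZZ
step 13: :ZZ:
Z:Z:
ZZZZ
ZZZZ
:ZZZ
step 14: :ZZ:
Z:Z:
ZZZZ
Z:ZZ
Z::Z
step 15: :ZZ:
Z:Z:
ZZZZ
Z::Z
ZZZ:
step 16: :ZZ:
::Z:
::ZZ
:::Z
ZZZ:
step 17: :ZZ:
::Z:
:ZZZ
ZZZZ
Z:Z:
step 18: :ZZ:
:ZZ:
Z::Z
Z:ZZ
Z:Z:
step 19: :ZZ:
ZZZ:
:Z:Z
::ZZ
Z:Z:
step 20: :ZZ:
ZZZZ
:ZZ:
::Z:
Z:Z:
step 21: :ZZ:
ZZZZ
:ZZ:
::::
ZZ:Z
step 22: :Z::
Z:::
:Z::
::::
ZZ:Z
step 23: :Z::
::::
Z:::
Z:::
ZZ:Z

0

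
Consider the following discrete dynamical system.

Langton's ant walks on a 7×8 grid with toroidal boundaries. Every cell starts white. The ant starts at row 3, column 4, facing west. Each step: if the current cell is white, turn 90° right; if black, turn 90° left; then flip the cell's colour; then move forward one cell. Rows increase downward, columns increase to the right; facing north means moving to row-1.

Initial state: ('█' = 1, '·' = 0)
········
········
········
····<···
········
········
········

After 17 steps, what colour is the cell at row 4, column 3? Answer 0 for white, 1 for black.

1

t=0: ········
········
········
····<···
········
········
········
t=1: ········
········
····^···
····█···
········
········
········
t=2: ········
········
····█>··
····█···
········
········
········
t=3: ········
········
····██··
····█v··
········
········
········
t=4: ········
········
····██··
····<█··
········
········
········
t=5: ········
········
····██··
·····█··
····v···
········
········
t=6: ········
········
····██··
·····█··
···<█···
········
········
t=7: ········
········
····██··
···^·█··
···██···
········
········
t=8: ········
········
····██··
···█>█··
···██···
········
········
t=9: ········
········
····██··
···███··
···█v···
········
········
t=10: ········
········
····██··
···███··
···█·>··
········
········
t=11: ········
········
····██··
···███··
···█·█··
·····v··
········
t=12: ········
········
····██··
···███··
···█·█··
····<█··
········
t=13: ········
········
····██··
···███··
···█^█··
····██··
········
t=14: ········
········
····██··
···███··
···██>··
····██··
········
t=15: ········
········
····██··
···██^··
···██···
····██··
········
t=16: ········
········
····██··
···█<···
···██···
····██··
········
t=17: ········
········
····██··
···█····
···█v···
····██··
········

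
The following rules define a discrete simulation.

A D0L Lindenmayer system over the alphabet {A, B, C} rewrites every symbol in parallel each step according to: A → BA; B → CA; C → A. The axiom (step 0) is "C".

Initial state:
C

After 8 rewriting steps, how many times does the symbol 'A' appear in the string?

gen 0: C
gen 1: A
gen 2: BA
gen 3: CABA
gen 4: ABACABA
gen 5: BACABAABACABA
gen 6: CABAABACABABACABAABACABA
gen 7: ABACABABACABAABACABACABAABACABABACABAABACABA
gen 8: BACABAABACABACABAABACABABACABAABACABAABACABABACABAABACABACABAABACABABACABAABACABA

44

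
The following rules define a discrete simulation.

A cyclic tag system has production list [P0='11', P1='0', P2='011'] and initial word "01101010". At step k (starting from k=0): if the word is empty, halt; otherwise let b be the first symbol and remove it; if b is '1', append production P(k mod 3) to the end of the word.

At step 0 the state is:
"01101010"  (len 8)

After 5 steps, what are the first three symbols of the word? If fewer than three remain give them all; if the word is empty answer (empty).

k=0  "01101010"  (len 8)
k=1  "1101010"  (len 7)
k=2  "1010100"  (len 7)
k=3  "010100011"  (len 9)
k=4  "10100011"  (len 8)
k=5  "01000110"  (len 8)

010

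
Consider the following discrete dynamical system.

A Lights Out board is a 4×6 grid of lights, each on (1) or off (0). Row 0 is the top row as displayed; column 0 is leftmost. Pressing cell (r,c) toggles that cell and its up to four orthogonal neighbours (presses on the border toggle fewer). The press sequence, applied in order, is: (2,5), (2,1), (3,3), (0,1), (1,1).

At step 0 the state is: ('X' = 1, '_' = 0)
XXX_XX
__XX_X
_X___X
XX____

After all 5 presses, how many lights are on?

16

t=0: XXX_XX
__XX_X
_X___X
XX____
t=1: XXX_XX
__XX__
_X__X_
XX___X
t=2: XXX_XX
_XXX__
X_X_X_
X____X
t=3: XXX_XX
_XXX__
X_XXX_
X_XXXX
t=4: ____XX
__XX__
X_XXX_
X_XXXX
t=5: _X__XX
XX_X__
XXXXX_
X_XXXX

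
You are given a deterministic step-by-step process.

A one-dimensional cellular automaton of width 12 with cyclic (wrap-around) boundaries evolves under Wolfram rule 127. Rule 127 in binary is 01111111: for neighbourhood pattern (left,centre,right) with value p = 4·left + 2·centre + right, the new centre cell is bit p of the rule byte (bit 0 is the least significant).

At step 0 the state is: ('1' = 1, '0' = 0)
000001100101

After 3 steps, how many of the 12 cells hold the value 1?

12

k=0  000001100101
k=1  111111111111
k=2  000000000000
k=3  111111111111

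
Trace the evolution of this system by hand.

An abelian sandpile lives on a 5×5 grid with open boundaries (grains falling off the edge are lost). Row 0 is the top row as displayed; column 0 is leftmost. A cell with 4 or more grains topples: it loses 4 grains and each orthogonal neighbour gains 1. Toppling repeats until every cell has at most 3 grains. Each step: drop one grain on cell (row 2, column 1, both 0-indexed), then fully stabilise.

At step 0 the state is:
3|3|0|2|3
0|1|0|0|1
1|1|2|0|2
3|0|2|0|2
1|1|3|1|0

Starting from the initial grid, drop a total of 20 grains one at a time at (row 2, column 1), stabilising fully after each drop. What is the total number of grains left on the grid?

43

gen 0: 3|3|0|2|3
0|1|0|0|1
1|1|2|0|2
3|0|2|0|2
1|1|3|1|0
gen 1: 3|3|0|2|3
0|1|0|0|1
1|2|2|0|2
3|0|2|0|2
1|1|3|1|0
gen 2: 3|3|0|2|3
0|1|0|0|1
1|3|2|0|2
3|0|2|0|2
1|1|3|1|0
gen 3: 3|3|0|2|3
0|2|0|0|1
2|0|3|0|2
3|1|2|0|2
1|1|3|1|0
gen 4: 3|3|0|2|3
0|2|0|0|1
2|1|3|0|2
3|1|2|0|2
1|1|3|1|0
gen 5: 3|3|0|2|3
0|2|0|0|1
2|2|3|0|2
3|1|2|0|2
1|1|3|1|0
gen 6: 3|3|0|2|3
0|2|0|0|1
2|3|3|0|2
3|1|2|0|2
1|1|3|1|0
gen 7: 3|3|0|2|3
0|3|1|0|1
3|1|0|1|2
3|2|3|0|2
1|1|3|1|0
gen 8: 3|3|0|2|3
0|3|1|0|1
3|2|0|1|2
3|2|3|0|2
1|1|3|1|0
gen 9: 3|3|0|2|3
0|3|1|0|1
3|3|0|1|2
3|2|3|0|2
1|1|3|1|0
gen 10: 0|1|1|2|3
3|1|2|0|1
1|3|2|1|2
1|1|1|1|2
2|3|0|2|0
gen 11: 0|1|1|2|3
3|2|2|0|1
2|0|3|1|2
1|2|1|1|2
2|3|0|2|0
gen 12: 0|1|1|2|3
3|2|2|0|1
2|1|3|1|2
1|2|1|1|2
2|3|0|2|0
gen 13: 0|1|1|2|3
3|2|2|0|1
2|2|3|1|2
1|2|1|1|2
2|3|0|2|0
gen 14: 0|1|1|2|3
3|2|2|0|1
2|3|3|1|2
1|2|1|1|2
2|3|0|2|0
gen 15: 0|1|1|2|3
3|3|3|0|1
3|1|0|2|2
1|3|2|1|2
2|3|0|2|0
gen 16: 0|1|1|2|3
3|3|3|0|1
3|2|0|2|2
1|3|2|1|2
2|3|0|2|0
gen 17: 0|1|1|2|3
3|3|3|0|1
3|3|0|2|2
1|3|2|1|2
2|3|0|2|0
gen 18: 1|2|2|2|3
1|2|0|1|1
1|3|2|2|2
3|1|3|1|2
3|0|1|2|0
gen 19: 1|2|2|2|3
1|3|0|1|1
2|0|3|2|2
3|2|3|1|2
3|0|1|2|0
gen 20: 1|2|2|2|3
1|3|0|1|1
2|1|3|2|2
3|2|3|1|2
3|0|1|2|0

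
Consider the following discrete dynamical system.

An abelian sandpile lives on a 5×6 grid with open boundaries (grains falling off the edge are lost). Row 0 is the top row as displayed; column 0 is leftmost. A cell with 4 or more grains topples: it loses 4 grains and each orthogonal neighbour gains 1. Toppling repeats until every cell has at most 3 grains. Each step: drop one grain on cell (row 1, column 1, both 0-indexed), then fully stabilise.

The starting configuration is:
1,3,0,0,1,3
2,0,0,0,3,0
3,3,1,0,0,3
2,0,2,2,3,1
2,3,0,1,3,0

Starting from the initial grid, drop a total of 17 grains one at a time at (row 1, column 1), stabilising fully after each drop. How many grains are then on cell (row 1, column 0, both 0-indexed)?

[0] 1,3,0,0,1,3
2,0,0,0,3,0
3,3,1,0,0,3
2,0,2,2,3,1
2,3,0,1,3,0
[1] 1,3,0,0,1,3
2,1,0,0,3,0
3,3,1,0,0,3
2,0,2,2,3,1
2,3,0,1,3,0
[2] 1,3,0,0,1,3
2,2,0,0,3,0
3,3,1,0,0,3
2,0,2,2,3,1
2,3,0,1,3,0
[3] 1,3,0,0,1,3
2,3,0,0,3,0
3,3,1,0,0,3
2,0,2,2,3,1
2,3,0,1,3,0
[4] 3,0,1,0,1,3
0,3,1,0,3,0
1,1,2,0,0,3
3,1,2,2,3,1
2,3,0,1,3,0
[5] 3,1,1,0,1,3
1,0,2,0,3,0
1,2,2,0,0,3
3,1,2,2,3,1
2,3,0,1,3,0
[6] 3,1,1,0,1,3
1,1,2,0,3,0
1,2,2,0,0,3
3,1,2,2,3,1
2,3,0,1,3,0
[7] 3,1,1,0,1,3
1,2,2,0,3,0
1,2,2,0,0,3
3,1,2,2,3,1
2,3,0,1,3,0
[8] 3,1,1,0,1,3
1,3,2,0,3,0
1,2,2,0,0,3
3,1,2,2,3,1
2,3,0,1,3,0
[9] 3,2,1,0,1,3
2,0,3,0,3,0
1,3,2,0,0,3
3,1,2,2,3,1
2,3,0,1,3,0
[10] 3,2,1,0,1,3
2,1,3,0,3,0
1,3,2,0,0,3
3,1,2,2,3,1
2,3,0,1,3,0
[11] 3,2,1,0,1,3
2,2,3,0,3,0
1,3,2,0,0,3
3,1,2,2,3,1
2,3,0,1,3,0
[12] 3,2,1,0,1,3
2,3,3,0,3,0
1,3,2,0,0,3
3,1,2,2,3,1
2,3,0,1,3,0
[13] 3,3,2,0,1,3
3,2,1,1,3,0
2,1,0,1,0,3
3,2,3,2,3,1
2,3,0,1,3,0
[14] 3,3,2,0,1,3
3,3,1,1,3,0
2,1,0,1,0,3
3,2,3,2,3,1
2,3,0,1,3,0
[15] 1,1,3,0,1,3
1,2,2,1,3,0
3,2,0,1,0,3
3,2,3,2,3,1
2,3,0,1,3,0
[16] 1,1,3,0,1,3
1,3,2,1,3,0
3,2,0,1,0,3
3,2,3,2,3,1
2,3,0,1,3,0
[17] 1,2,3,0,1,3
2,0,3,1,3,0
3,3,0,1,0,3
3,2,3,2,3,1
2,3,0,1,3,0

2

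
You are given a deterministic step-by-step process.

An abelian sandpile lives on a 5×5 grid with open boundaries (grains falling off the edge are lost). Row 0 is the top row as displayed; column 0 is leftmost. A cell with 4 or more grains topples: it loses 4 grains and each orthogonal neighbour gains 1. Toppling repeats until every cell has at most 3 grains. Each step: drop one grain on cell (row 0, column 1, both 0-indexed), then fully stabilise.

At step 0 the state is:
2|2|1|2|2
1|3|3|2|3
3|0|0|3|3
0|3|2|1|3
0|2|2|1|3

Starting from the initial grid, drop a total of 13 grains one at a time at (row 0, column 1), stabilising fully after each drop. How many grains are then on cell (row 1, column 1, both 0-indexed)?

1

gen 0: 2|2|1|2|2
1|3|3|2|3
3|0|0|3|3
0|3|2|1|3
0|2|2|1|3
gen 1: 2|3|1|2|2
1|3|3|2|3
3|0|0|3|3
0|3|2|1|3
0|2|2|1|3
gen 2: 3|1|3|2|2
2|1|0|3|3
3|1|1|3|3
0|3|2|1|3
0|2|2|1|3
gen 3: 3|2|3|2|2
2|1|0|3|3
3|1|1|3|3
0|3|2|1|3
0|2|2|1|3
gen 4: 3|3|3|2|2
2|1|0|3|3
3|1|1|3|3
0|3|2|1|3
0|2|2|1|3
gen 5: 0|2|0|3|2
3|2|1|3|3
3|1|1|3|3
0|3|2|1|3
0|2|2|1|3
gen 6: 0|3|0|3|2
3|2|1|3|3
3|1|1|3|3
0|3|2|1|3
0|2|2|1|3
gen 7: 1|0|1|3|2
3|3|1|3|3
3|1|1|3|3
0|3|2|1|3
0|2|2|1|3
gen 8: 1|1|1|3|2
3|3|1|3|3
3|1|1|3|3
0|3|2|1|3
0|2|2|1|3
gen 9: 1|2|1|3|2
3|3|1|3|3
3|1|1|3|3
0|3|2|1|3
0|2|2|1|3
gen 10: 1|3|1|3|2
3|3|1|3|3
3|1|1|3|3
0|3|2|1|3
0|2|2|1|3
gen 11: 3|1|2|3|2
1|1|2|3|3
0|3|1|3|3
1|3|2|1|3
0|2|2|1|3
gen 12: 3|2|2|3|2
1|1|2|3|3
0|3|1|3|3
1|3|2|1|3
0|2|2|1|3
gen 13: 3|3|2|3|2
1|1|2|3|3
0|3|1|3|3
1|3|2|1|3
0|2|2|1|3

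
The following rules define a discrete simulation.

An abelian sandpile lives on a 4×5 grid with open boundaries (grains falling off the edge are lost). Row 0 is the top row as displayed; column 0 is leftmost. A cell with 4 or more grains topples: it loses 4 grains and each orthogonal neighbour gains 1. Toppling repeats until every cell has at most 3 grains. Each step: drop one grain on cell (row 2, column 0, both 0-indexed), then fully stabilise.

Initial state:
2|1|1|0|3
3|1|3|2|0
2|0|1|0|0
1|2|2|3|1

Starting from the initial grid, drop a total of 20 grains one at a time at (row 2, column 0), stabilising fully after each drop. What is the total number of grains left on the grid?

[0] 2|1|1|0|3
3|1|3|2|0
2|0|1|0|0
1|2|2|3|1
[1] 2|1|1|0|3
3|1|3|2|0
3|0|1|0|0
1|2|2|3|1
[2] 3|1|1|0|3
0|2|3|2|0
1|1|1|0|0
2|2|2|3|1
[3] 3|1|1|0|3
0|2|3|2|0
2|1|1|0|0
2|2|2|3|1
[4] 3|1|1|0|3
0|2|3|2|0
3|1|1|0|0
2|2|2|3|1
[5] 3|1|1|0|3
1|2|3|2|0
0|2|1|0|0
3|2|2|3|1
[6] 3|1|1|0|3
1|2|3|2|0
1|2|1|0|0
3|2|2|3|1
[7] 3|1|1|0|3
1|2|3|2|0
2|2|1|0|0
3|2|2|3|1
[8] 3|1|1|0|3
1|2|3|2|0
3|2|1|0|0
3|2|2|3|1
[9] 3|1|1|0|3
2|2|3|2|0
1|3|1|0|0
0|3|2|3|1
[10] 3|1|1|0|3
2|2|3|2|0
2|3|1|0|0
0|3|2|3|1
[11] 3|1|1|0|3
2|2|3|2|0
3|3|1|0|0
0|3|2|3|1
[12] 3|1|1|0|3
3|3|3|2|0
1|1|2|0|0
2|0|3|3|1
[13] 3|1|1|0|3
3|3|3|2|0
2|1|2|0|0
2|0|3|3|1
[14] 3|1|1|0|3
3|3|3|2|0
3|1|2|0|0
2|0|3|3|1
[15] 0|3|2|0|3
2|1|0|3|0
1|3|3|0|0
3|0|3|3|1
[16] 0|3|2|0|3
2|1|0|3|0
2|3|3|0|0
3|0|3|3|1
[17] 0|3|2|0|3
2|1|0|3|0
3|3|3|0|0
3|0|3|3|1
[18] 0|3|2|0|3
3|2|1|3|0
2|1|1|2|0
0|3|1|0|2
[19] 0|3|2|0|3
3|2|1|3|0
3|1|1|2|0
0|3|1|0|2
[20] 1|3|2|0|3
0|3|1|3|0
1|2|1|2|0
1|3|1|0|2

29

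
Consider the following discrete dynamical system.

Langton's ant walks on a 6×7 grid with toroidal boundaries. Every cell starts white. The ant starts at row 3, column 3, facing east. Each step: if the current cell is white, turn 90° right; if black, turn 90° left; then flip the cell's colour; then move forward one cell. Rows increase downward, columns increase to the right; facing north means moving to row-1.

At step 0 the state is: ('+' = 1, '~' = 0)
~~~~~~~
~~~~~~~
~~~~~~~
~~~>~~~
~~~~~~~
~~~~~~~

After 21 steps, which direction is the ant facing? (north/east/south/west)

north

[0] ~~~~~~~
~~~~~~~
~~~~~~~
~~~>~~~
~~~~~~~
~~~~~~~
[1] ~~~~~~~
~~~~~~~
~~~~~~~
~~~+~~~
~~~v~~~
~~~~~~~
[2] ~~~~~~~
~~~~~~~
~~~~~~~
~~~+~~~
~~<+~~~
~~~~~~~
[3] ~~~~~~~
~~~~~~~
~~~~~~~
~~^+~~~
~~++~~~
~~~~~~~
[4] ~~~~~~~
~~~~~~~
~~~~~~~
~~+>~~~
~~++~~~
~~~~~~~
[5] ~~~~~~~
~~~~~~~
~~~^~~~
~~+~~~~
~~++~~~
~~~~~~~
[6] ~~~~~~~
~~~~~~~
~~~+>~~
~~+~~~~
~~++~~~
~~~~~~~
[7] ~~~~~~~
~~~~~~~
~~~++~~
~~+~v~~
~~++~~~
~~~~~~~
[8] ~~~~~~~
~~~~~~~
~~~++~~
~~+<+~~
~~++~~~
~~~~~~~
[9] ~~~~~~~
~~~~~~~
~~~^+~~
~~+++~~
~~++~~~
~~~~~~~
[10] ~~~~~~~
~~~~~~~
~~<~+~~
~~+++~~
~~++~~~
~~~~~~~
[11] ~~~~~~~
~~^~~~~
~~+~+~~
~~+++~~
~~++~~~
~~~~~~~
[12] ~~~~~~~
~~+>~~~
~~+~+~~
~~+++~~
~~++~~~
~~~~~~~
[13] ~~~~~~~
~~++~~~
~~+v+~~
~~+++~~
~~++~~~
~~~~~~~
[14] ~~~~~~~
~~++~~~
~~<++~~
~~+++~~
~~++~~~
~~~~~~~
[15] ~~~~~~~
~~++~~~
~~~++~~
~~v++~~
~~++~~~
~~~~~~~
[16] ~~~~~~~
~~++~~~
~~~++~~
~~~>+~~
~~++~~~
~~~~~~~
[17] ~~~~~~~
~~++~~~
~~~^+~~
~~~~+~~
~~++~~~
~~~~~~~
[18] ~~~~~~~
~~++~~~
~~<~+~~
~~~~+~~
~~++~~~
~~~~~~~
[19] ~~~~~~~
~~^+~~~
~~+~+~~
~~~~+~~
~~++~~~
~~~~~~~
[20] ~~~~~~~
~<~+~~~
~~+~+~~
~~~~+~~
~~++~~~
~~~~~~~
[21] ~^~~~~~
~+~+~~~
~~+~+~~
~~~~+~~
~~++~~~
~~~~~~~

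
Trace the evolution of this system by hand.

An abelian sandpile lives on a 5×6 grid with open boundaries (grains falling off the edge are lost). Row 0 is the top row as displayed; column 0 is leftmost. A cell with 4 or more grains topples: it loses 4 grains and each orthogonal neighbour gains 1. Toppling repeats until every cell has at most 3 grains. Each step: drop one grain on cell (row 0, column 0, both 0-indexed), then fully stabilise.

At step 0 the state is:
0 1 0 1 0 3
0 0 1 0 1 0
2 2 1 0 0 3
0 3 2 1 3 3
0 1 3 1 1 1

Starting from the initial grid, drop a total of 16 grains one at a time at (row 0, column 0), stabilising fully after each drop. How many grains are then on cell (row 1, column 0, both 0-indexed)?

0

step 0: 0 1 0 1 0 3
0 0 1 0 1 0
2 2 1 0 0 3
0 3 2 1 3 3
0 1 3 1 1 1
step 1: 1 1 0 1 0 3
0 0 1 0 1 0
2 2 1 0 0 3
0 3 2 1 3 3
0 1 3 1 1 1
step 2: 2 1 0 1 0 3
0 0 1 0 1 0
2 2 1 0 0 3
0 3 2 1 3 3
0 1 3 1 1 1
step 3: 3 1 0 1 0 3
0 0 1 0 1 0
2 2 1 0 0 3
0 3 2 1 3 3
0 1 3 1 1 1
step 4: 0 2 0 1 0 3
1 0 1 0 1 0
2 2 1 0 0 3
0 3 2 1 3 3
0 1 3 1 1 1
step 5: 1 2 0 1 0 3
1 0 1 0 1 0
2 2 1 0 0 3
0 3 2 1 3 3
0 1 3 1 1 1
step 6: 2 2 0 1 0 3
1 0 1 0 1 0
2 2 1 0 0 3
0 3 2 1 3 3
0 1 3 1 1 1
step 7: 3 2 0 1 0 3
1 0 1 0 1 0
2 2 1 0 0 3
0 3 2 1 3 3
0 1 3 1 1 1
step 8: 0 3 0 1 0 3
2 0 1 0 1 0
2 2 1 0 0 3
0 3 2 1 3 3
0 1 3 1 1 1
step 9: 1 3 0 1 0 3
2 0 1 0 1 0
2 2 1 0 0 3
0 3 2 1 3 3
0 1 3 1 1 1
step 10: 2 3 0 1 0 3
2 0 1 0 1 0
2 2 1 0 0 3
0 3 2 1 3 3
0 1 3 1 1 1
step 11: 3 3 0 1 0 3
2 0 1 0 1 0
2 2 1 0 0 3
0 3 2 1 3 3
0 1 3 1 1 1
step 12: 1 0 1 1 0 3
3 1 1 0 1 0
2 2 1 0 0 3
0 3 2 1 3 3
0 1 3 1 1 1
step 13: 2 0 1 1 0 3
3 1 1 0 1 0
2 2 1 0 0 3
0 3 2 1 3 3
0 1 3 1 1 1
step 14: 3 0 1 1 0 3
3 1 1 0 1 0
2 2 1 0 0 3
0 3 2 1 3 3
0 1 3 1 1 1
step 15: 1 1 1 1 0 3
0 2 1 0 1 0
3 2 1 0 0 3
0 3 2 1 3 3
0 1 3 1 1 1
step 16: 2 1 1 1 0 3
0 2 1 0 1 0
3 2 1 0 0 3
0 3 2 1 3 3
0 1 3 1 1 1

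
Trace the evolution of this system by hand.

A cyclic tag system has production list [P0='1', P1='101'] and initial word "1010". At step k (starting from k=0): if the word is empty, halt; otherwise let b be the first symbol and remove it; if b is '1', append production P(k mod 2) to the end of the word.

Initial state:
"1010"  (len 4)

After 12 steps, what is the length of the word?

step 0: "1010"  (len 4)
step 1: "0101"  (len 4)
step 2: "101"  (len 3)
step 3: "011"  (len 3)
step 4: "11"  (len 2)
step 5: "11"  (len 2)
step 6: "1101"  (len 4)
step 7: "1011"  (len 4)
step 8: "011101"  (len 6)
step 9: "11101"  (len 5)
step 10: "1101101"  (len 7)
step 11: "1011011"  (len 7)
step 12: "011011101"  (len 9)

9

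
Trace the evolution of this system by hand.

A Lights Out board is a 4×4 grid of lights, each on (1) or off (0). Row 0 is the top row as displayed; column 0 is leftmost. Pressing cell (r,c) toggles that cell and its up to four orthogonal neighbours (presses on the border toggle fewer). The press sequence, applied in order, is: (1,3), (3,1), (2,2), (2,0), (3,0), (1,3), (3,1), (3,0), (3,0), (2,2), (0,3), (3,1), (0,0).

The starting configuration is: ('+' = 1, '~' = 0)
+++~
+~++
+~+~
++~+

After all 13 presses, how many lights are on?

t=0: +++~
+~++
+~+~
++~+
t=1: ++++
+~~~
+~++
++~+
t=2: ++++
+~~~
++++
~~++
t=3: ++++
+~+~
+~~~
~~~+
t=4: ++++
~~+~
~+~~
+~~+
t=5: ++++
~~+~
++~~
~+~+
t=6: +++~
~~~+
++~+
~+~+
t=7: +++~
~~~+
+~~+
+~++
t=8: +++~
~~~+
~~~+
~+++
t=9: +++~
~~~+
+~~+
+~++
t=10: +++~
~~++
+++~
+~~+
t=11: ++~+
~~+~
+++~
+~~+
t=12: ++~+
~~+~
+~+~
~+++
t=13: ~~~+
+~+~
+~+~
~+++

8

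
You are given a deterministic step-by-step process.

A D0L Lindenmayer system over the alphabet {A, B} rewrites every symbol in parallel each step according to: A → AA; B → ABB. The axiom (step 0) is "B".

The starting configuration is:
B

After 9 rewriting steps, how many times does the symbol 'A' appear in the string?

gen 0: B
gen 1: ABB
gen 2: AAABBABB
gen 3: AAAAAAABBABBAAABBABB
gen 4: AAAAAAAAAAAAAAABBABBAAABBABBAAAAAAABBABBAAABBABB
gen 5: AAAAAAAAAAAAAAAAAAAAAAAAAAAAAAABBABBAAABBABBAAAAAAABBABBAAABBABBAAAAAAAAAAAAAAABBABBAAABBABBAAAAAAABBABBAAABBABB
gen 6: AAAAAAAAAAAAAAAAAAAAAAAAAAAAAAAAAAAAAAAAAAAAAAAAAAAAAAAAAA…BBAAABBABBAAAAAAAAAAAAAAABBABBAAABBABBAAAAAAABBABBAAABBABB  (len 256)
gen 7: AAAAAAAAAAAAAAAAAAAAAAAAAAAAAAAAAAAAAAAAAAAAAAAAAAAAAAAAAA…BBAAABBABBAAAAAAAAAAAAAAABBABBAAABBABBAAAAAAABBABBAAABBABB  (len 576)
gen 8: AAAAAAAAAAAAAAAAAAAAAAAAAAAAAAAAAAAAAAAAAAAAAAAAAAAAAAAAAA…BBAAABBABBAAAAAAAAAAAAAAABBABBAAABBABBAAAAAAABBABBAAABBABB  (len 1280)
gen 9: AAAAAAAAAAAAAAAAAAAAAAAAAAAAAAAAAAAAAAAAAAAAAAAAAAAAAAAAAA…BBAAABBABBAAAAAAAAAAAAAAABBABBAAABBABBAAAAAAABBABBAAABBABB  (len 2816)

2304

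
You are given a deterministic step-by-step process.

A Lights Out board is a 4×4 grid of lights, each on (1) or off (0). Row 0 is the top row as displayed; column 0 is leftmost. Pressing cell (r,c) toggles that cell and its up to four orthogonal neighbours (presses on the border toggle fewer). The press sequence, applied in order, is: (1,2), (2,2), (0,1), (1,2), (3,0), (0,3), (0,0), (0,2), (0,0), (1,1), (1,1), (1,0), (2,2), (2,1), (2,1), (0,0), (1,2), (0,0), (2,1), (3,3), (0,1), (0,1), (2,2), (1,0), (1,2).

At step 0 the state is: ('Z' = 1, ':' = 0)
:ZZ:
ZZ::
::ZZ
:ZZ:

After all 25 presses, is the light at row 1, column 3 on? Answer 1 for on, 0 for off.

t=0: :ZZ:
ZZ::
::ZZ
:ZZ:
t=1: :Z::
Z:ZZ
:::Z
:ZZ:
t=2: :Z::
Z::Z
:ZZ:
:Z::
t=3: Z:Z:
ZZ:Z
:ZZ:
:Z::
t=4: Z:::
Z:Z:
:Z::
:Z::
t=5: Z:::
Z:Z:
ZZ::
Z:::
t=6: Z:ZZ
Z:ZZ
ZZ::
Z:::
t=7: :ZZZ
::ZZ
ZZ::
Z:::
t=8: ::::
:::Z
ZZ::
Z:::
t=9: ZZ::
Z::Z
ZZ::
Z:::
t=10: Z:::
:ZZZ
Z:::
Z:::
t=11: ZZ::
Z::Z
ZZ::
Z:::
t=12: :Z::
:Z:Z
:Z::
Z:::
t=13: :Z::
:ZZZ
::ZZ
Z:Z:
t=14: :Z::
::ZZ
ZZ:Z
ZZZ:
t=15: :Z::
:ZZZ
::ZZ
Z:Z:
t=16: Z:::
ZZZZ
::ZZ
Z:Z:
t=17: Z:Z:
Z:::
:::Z
Z:Z:
t=18: :ZZ:
::::
:::Z
Z:Z:
t=19: :ZZ:
:Z::
ZZZZ
ZZZ:
t=20: :ZZ:
:Z::
ZZZ:
ZZ:Z
t=21: Z:::
::::
ZZZ:
ZZ:Z
t=22: :ZZ:
:Z::
ZZZ:
ZZ:Z
t=23: :ZZ:
:ZZ:
Z::Z
ZZZZ
t=24: ZZZ:
Z:Z:
:::Z
ZZZZ
t=25: ZZ::
ZZ:Z
::ZZ
ZZZZ

1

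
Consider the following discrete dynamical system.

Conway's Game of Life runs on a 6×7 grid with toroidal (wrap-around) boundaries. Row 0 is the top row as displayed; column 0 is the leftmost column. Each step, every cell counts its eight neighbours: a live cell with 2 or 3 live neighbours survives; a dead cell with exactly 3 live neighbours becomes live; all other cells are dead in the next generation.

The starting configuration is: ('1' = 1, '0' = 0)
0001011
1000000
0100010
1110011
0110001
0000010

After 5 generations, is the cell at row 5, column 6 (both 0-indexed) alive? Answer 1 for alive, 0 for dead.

1

step 0: 0001011
1000000
0100010
1110011
0110001
0000010
step 1: 0000111
1000110
0010010
0000010
0010000
1010110
step 2: 1100000
0001000
0000010
0000000
0101111
0100100
step 3: 1110000
0000000
0000000
0000001
1011110
0101101
step 4: 1111000
0100000
0000000
0001111
1110000
0000001
step 5: 1110000
1100000
0000110
1111111
1111100
0001001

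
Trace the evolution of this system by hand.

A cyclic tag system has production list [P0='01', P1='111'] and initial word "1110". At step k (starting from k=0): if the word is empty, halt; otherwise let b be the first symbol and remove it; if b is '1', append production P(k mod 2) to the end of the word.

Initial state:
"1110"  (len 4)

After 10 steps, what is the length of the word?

11

step 0: "1110"  (len 4)
step 1: "11001"  (len 5)
step 2: "1001111"  (len 7)
step 3: "00111101"  (len 8)
step 4: "0111101"  (len 7)
step 5: "111101"  (len 6)
step 6: "11101111"  (len 8)
step 7: "110111101"  (len 9)
step 8: "10111101111"  (len 11)
step 9: "011110111101"  (len 12)
step 10: "11110111101"  (len 11)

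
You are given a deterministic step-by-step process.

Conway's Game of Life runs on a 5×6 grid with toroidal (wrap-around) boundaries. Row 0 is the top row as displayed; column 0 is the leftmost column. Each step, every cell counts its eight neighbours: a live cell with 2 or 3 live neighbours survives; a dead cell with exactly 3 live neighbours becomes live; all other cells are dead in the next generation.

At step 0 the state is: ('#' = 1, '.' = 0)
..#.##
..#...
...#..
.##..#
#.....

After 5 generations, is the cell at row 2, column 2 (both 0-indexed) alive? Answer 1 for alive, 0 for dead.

1

0) ..#.##
..#...
...#..
.##..#
#.....
1) .#.#.#
..#.#.
.#.#..
###...
#.###.
2) ##...#
##..#.
#..#..
#...##
....#.
3) .#..#.
..#.#.
...#..
#..##.
.#..#.
4) .##.##
..#.#.
..#..#
..####
###.#.
5) ....#.
#.#.#.
.##..#
......
......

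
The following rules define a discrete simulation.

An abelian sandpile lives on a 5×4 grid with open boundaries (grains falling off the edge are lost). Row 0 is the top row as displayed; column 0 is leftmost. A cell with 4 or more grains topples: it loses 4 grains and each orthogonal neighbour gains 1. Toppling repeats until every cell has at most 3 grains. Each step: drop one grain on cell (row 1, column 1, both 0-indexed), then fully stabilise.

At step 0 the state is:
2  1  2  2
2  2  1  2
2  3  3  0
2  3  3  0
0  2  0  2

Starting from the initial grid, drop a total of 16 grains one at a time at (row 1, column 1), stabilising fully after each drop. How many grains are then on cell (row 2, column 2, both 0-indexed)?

t=0: 2  1  2  2
2  2  1  2
2  3  3  0
2  3  3  0
0  2  0  2
t=1: 2  1  2  2
2  3  1  2
2  3  3  0
2  3  3  0
0  2  0  2
t=2: 2  2  2  2
3  1  3  2
3  2  1  1
3  1  1  1
0  3  1  2
t=3: 2  2  2  2
3  2  3  2
3  2  1  1
3  1  1  1
0  3  1  2
t=4: 2  2  2  2
3  3  3  2
3  2  1  1
3  1  1  1
0  3  1  2
t=5: 3  3  3  2
1  3  0  3
2  0  3  1
0  3  1  1
1  3  1  2
t=6: 0  2  0  3
3  1  2  3
2  1  3  1
0  3  1  1
1  3  1  2
t=7: 0  2  0  3
3  2  2  3
2  1  3  1
0  3  1  1
1  3  1  2
t=8: 0  2  0  3
3  3  2  3
2  1  3  1
0  3  1  1
1  3  1  2
t=9: 1  3  0  3
0  1  3  3
3  2  3  1
0  3  1  1
1  3  1  2
t=10: 1  3  0  3
0  2  3  3
3  2  3  1
0  3  1  1
1  3  1  2
t=11: 1  3  0  3
0  3  3  3
3  2  3  1
0  3  1  1
1  3  1  2
t=12: 2  0  3  0
2  3  2  1
0  2  1  3
2  1  3  1
2  0  2  2
t=13: 2  1  3  0
3  0  3  1
0  3  1  3
2  1  3  1
2  0  2  2
t=14: 2  1  3  0
3  1  3  1
0  3  1  3
2  1  3  1
2  0  2  2
t=15: 2  1  3  0
3  2  3  1
0  3  1  3
2  1  3  1
2  0  2  2
t=16: 2  1  3  0
3  3  3  1
0  3  1  3
2  1  3  1
2  0  2  2

1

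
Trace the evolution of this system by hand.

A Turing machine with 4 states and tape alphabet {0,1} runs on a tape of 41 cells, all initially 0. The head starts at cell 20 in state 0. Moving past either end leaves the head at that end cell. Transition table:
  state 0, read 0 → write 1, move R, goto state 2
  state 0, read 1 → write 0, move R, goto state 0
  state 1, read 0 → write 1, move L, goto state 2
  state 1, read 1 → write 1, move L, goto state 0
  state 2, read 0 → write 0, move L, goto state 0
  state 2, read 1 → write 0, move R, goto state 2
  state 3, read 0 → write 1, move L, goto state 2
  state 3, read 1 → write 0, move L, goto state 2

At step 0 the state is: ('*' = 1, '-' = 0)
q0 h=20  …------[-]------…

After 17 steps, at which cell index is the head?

25

0) q0 h=20  …------[-]------…
1) q2 h=21  …-----*[-]------…
2) q0 h=20  …------[*]------…
3) q0 h=21  …------[-]------…
4) q2 h=22  …-----*[-]------…
5) q0 h=21  …------[*]------…
6) q0 h=22  …------[-]------…
7) q2 h=23  …-----*[-]------…
8) q0 h=22  …------[*]------…
9) q0 h=23  …------[-]------…
10) q2 h=24  …-----*[-]------…
11) q0 h=23  …------[*]------…
12) q0 h=24  …------[-]------…
13) q2 h=25  …-----*[-]------…
14) q0 h=24  …------[*]------…
15) q0 h=25  …------[-]------…
16) q2 h=26  …-----*[-]------…
17) q0 h=25  …------[*]------…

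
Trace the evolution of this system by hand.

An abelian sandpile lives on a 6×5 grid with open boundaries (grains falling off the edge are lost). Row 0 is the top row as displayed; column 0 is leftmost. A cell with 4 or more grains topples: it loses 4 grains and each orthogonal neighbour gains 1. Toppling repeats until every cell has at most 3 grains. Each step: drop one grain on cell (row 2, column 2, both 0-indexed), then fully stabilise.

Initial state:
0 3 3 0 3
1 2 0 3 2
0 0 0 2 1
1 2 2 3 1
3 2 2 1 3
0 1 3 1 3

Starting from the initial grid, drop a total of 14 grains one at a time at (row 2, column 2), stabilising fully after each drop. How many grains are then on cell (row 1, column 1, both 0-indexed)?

2

gen 0: 0 3 3 0 3
1 2 0 3 2
0 0 0 2 1
1 2 2 3 1
3 2 2 1 3
0 1 3 1 3
gen 1: 0 3 3 0 3
1 2 0 3 2
0 0 1 2 1
1 2 2 3 1
3 2 2 1 3
0 1 3 1 3
gen 2: 0 3 3 0 3
1 2 0 3 2
0 0 2 2 1
1 2 2 3 1
3 2 2 1 3
0 1 3 1 3
gen 3: 0 3 3 0 3
1 2 0 3 2
0 0 3 2 1
1 2 2 3 1
3 2 2 1 3
0 1 3 1 3
gen 4: 0 3 3 0 3
1 2 1 3 2
0 1 0 3 1
1 2 3 3 1
3 2 2 1 3
0 1 3 1 3
gen 5: 0 3 3 0 3
1 2 1 3 2
0 1 1 3 1
1 2 3 3 1
3 2 2 1 3
0 1 3 1 3
gen 6: 0 3 3 0 3
1 2 1 3 2
0 1 2 3 1
1 2 3 3 1
3 2 2 1 3
0 1 3 1 3
gen 7: 0 3 3 0 3
1 2 1 3 2
0 1 3 3 1
1 2 3 3 1
3 2 2 1 3
0 1 3 1 3
gen 8: 0 3 3 1 3
1 2 3 0 3
0 2 2 2 2
1 3 1 1 2
3 2 3 2 3
0 1 3 1 3
gen 9: 0 3 3 1 3
1 2 3 0 3
0 2 3 2 2
1 3 1 1 2
3 2 3 2 3
0 1 3 1 3
gen 10: 1 1 1 2 3
2 1 2 1 3
1 1 2 3 2
2 0 3 1 2
3 3 3 2 3
0 1 3 1 3
gen 11: 1 1 1 2 3
2 1 2 1 3
1 1 3 3 2
2 0 3 1 2
3 3 3 2 3
0 1 3 1 3
gen 12: 1 1 1 2 3
2 1 3 2 3
1 2 2 0 3
3 2 1 3 2
0 1 2 3 3
1 3 0 2 3
gen 13: 1 1 1 2 3
2 1 3 2 3
1 2 3 0 3
3 2 1 3 2
0 1 2 3 3
1 3 0 2 3
gen 14: 1 1 2 2 3
2 2 0 3 3
1 3 1 1 3
3 2 2 3 2
0 1 2 3 3
1 3 0 2 3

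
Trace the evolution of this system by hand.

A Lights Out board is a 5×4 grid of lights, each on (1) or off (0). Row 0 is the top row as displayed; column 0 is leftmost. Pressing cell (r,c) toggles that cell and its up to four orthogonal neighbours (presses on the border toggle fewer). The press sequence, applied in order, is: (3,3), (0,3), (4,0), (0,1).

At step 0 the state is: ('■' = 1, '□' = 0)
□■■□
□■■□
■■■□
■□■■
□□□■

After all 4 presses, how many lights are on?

t=0: □■■□
□■■□
■■■□
■□■■
□□□■
t=1: □■■□
□■■□
■■■■
■□□□
□□□□
t=2: □■□■
□■■■
■■■■
■□□□
□□□□
t=3: □■□■
□■■■
■■■■
□□□□
■■□□
t=4: ■□■■
□□■■
■■■■
□□□□
■■□□

11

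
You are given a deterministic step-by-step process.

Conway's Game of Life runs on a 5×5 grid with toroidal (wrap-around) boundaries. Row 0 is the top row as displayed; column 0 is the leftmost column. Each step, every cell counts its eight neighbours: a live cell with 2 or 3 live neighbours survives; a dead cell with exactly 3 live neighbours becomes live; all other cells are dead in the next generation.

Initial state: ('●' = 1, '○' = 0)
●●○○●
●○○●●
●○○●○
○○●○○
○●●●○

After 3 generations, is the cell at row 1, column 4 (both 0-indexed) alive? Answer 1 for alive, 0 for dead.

1

0) ●●○○●
●○○●●
●○○●○
○○●○○
○●●●○
1) ○○○○○
○○●●○
●●●●○
○○○○●
○○○●●
2) ○○●○●
○○○●●
●●○○○
○●○○○
○○○●●
3) ●○●○○
○●●●●
●●●○●
○●●○●
●○●●●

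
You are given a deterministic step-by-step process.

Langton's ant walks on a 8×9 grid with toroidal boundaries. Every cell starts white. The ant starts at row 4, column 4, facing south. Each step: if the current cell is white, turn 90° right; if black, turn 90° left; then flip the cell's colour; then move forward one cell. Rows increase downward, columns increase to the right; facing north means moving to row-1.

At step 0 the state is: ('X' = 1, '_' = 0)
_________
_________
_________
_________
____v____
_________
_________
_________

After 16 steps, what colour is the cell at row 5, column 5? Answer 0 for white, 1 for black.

0) _________
_________
_________
_________
____v____
_________
_________
_________
1) _________
_________
_________
_________
___<X____
_________
_________
_________
2) _________
_________
_________
___^_____
___XX____
_________
_________
_________
3) _________
_________
_________
___X>____
___XX____
_________
_________
_________
4) _________
_________
_________
___XX____
___Xv____
_________
_________
_________
5) _________
_________
_________
___XX____
___X_>___
_________
_________
_________
6) _________
_________
_________
___XX____
___X_X___
_____v___
_________
_________
7) _________
_________
_________
___XX____
___X_X___
____<X___
_________
_________
8) _________
_________
_________
___XX____
___X^X___
____XX___
_________
_________
9) _________
_________
_________
___XX____
___XX>___
____XX___
_________
_________
10) _________
_________
_________
___XX^___
___XX____
____XX___
_________
_________
11) _________
_________
_________
___XXX>__
___XX____
____XX___
_________
_________
12) _________
_________
_________
___XXXX__
___XX_v__
____XX___
_________
_________
13) _________
_________
_________
___XXXX__
___XX<X__
____XX___
_________
_________
14) _________
_________
_________
___XX^X__
___XXXX__
____XX___
_________
_________
15) _________
_________
_________
___X<_X__
___XXXX__
____XX___
_________
_________
16) _________
_________
_________
___X__X__
___XvXX__
____XX___
_________
_________

1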